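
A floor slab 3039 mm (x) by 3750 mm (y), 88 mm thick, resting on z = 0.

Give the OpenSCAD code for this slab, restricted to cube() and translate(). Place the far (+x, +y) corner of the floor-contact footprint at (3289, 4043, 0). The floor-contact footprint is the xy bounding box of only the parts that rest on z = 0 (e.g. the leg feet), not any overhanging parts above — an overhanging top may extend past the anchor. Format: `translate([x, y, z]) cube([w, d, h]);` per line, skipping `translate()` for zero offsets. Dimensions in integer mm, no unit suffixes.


translate([250, 293, 0]) cube([3039, 3750, 88]);


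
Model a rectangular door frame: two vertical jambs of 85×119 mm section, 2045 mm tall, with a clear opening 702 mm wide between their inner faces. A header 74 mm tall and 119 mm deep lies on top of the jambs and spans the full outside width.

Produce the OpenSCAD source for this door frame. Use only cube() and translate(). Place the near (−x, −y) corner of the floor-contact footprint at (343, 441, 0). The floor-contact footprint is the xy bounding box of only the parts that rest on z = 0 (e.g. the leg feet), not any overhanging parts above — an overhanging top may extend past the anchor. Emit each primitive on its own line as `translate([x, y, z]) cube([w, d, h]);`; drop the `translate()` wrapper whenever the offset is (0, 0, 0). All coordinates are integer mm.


translate([343, 441, 0]) cube([85, 119, 2045]);
translate([1130, 441, 0]) cube([85, 119, 2045]);
translate([343, 441, 2045]) cube([872, 119, 74]);


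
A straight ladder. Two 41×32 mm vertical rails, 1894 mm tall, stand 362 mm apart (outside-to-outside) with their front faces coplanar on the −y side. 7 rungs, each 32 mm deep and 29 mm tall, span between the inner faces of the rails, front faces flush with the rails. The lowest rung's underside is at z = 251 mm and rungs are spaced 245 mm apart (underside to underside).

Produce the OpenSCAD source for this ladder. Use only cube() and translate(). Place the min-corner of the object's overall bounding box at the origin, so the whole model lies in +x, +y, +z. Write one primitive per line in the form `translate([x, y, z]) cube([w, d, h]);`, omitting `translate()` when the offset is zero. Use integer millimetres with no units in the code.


cube([41, 32, 1894]);
translate([321, 0, 0]) cube([41, 32, 1894]);
translate([41, 0, 251]) cube([280, 32, 29]);
translate([41, 0, 496]) cube([280, 32, 29]);
translate([41, 0, 741]) cube([280, 32, 29]);
translate([41, 0, 986]) cube([280, 32, 29]);
translate([41, 0, 1231]) cube([280, 32, 29]);
translate([41, 0, 1476]) cube([280, 32, 29]);
translate([41, 0, 1721]) cube([280, 32, 29]);


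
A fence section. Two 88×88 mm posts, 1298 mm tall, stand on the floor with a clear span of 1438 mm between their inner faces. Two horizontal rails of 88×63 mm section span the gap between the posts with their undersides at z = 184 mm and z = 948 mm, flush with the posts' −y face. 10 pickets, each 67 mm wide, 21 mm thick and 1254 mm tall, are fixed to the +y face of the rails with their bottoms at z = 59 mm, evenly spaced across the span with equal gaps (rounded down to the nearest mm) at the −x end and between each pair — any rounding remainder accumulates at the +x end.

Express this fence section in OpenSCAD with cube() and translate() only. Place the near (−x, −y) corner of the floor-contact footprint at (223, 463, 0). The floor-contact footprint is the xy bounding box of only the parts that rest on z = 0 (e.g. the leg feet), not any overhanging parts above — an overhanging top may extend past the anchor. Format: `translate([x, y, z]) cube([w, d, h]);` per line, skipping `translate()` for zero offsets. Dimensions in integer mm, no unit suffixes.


translate([223, 463, 0]) cube([88, 88, 1298]);
translate([1749, 463, 0]) cube([88, 88, 1298]);
translate([311, 463, 184]) cube([1438, 88, 63]);
translate([311, 463, 948]) cube([1438, 88, 63]);
translate([380, 551, 59]) cube([67, 21, 1254]);
translate([516, 551, 59]) cube([67, 21, 1254]);
translate([652, 551, 59]) cube([67, 21, 1254]);
translate([788, 551, 59]) cube([67, 21, 1254]);
translate([924, 551, 59]) cube([67, 21, 1254]);
translate([1060, 551, 59]) cube([67, 21, 1254]);
translate([1196, 551, 59]) cube([67, 21, 1254]);
translate([1332, 551, 59]) cube([67, 21, 1254]);
translate([1468, 551, 59]) cube([67, 21, 1254]);
translate([1604, 551, 59]) cube([67, 21, 1254]);


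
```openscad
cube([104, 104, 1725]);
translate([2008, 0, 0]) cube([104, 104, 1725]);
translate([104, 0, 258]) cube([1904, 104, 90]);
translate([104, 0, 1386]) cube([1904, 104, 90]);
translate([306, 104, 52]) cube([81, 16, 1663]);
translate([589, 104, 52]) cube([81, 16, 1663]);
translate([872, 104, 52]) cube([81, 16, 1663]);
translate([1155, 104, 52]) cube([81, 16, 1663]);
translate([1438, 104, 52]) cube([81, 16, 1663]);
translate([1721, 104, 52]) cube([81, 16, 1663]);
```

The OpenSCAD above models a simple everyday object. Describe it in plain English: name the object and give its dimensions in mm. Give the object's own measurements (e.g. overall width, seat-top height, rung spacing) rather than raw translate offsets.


A fence section. Two 104×104 mm posts, 1725 mm tall, stand on the floor with a clear span of 1904 mm between their inner faces. Two horizontal rails of 104×90 mm section span the gap between the posts with their undersides at z = 258 mm and z = 1386 mm, flush with the posts' −y face. 6 pickets, each 81 mm wide, 16 mm thick and 1663 mm tall, are fixed to the +y face of the rails with their bottoms at z = 52 mm, spaced across the span with a 202 mm gap after the −x post and between neighbouring pickets, with 206 mm left before the +x post.


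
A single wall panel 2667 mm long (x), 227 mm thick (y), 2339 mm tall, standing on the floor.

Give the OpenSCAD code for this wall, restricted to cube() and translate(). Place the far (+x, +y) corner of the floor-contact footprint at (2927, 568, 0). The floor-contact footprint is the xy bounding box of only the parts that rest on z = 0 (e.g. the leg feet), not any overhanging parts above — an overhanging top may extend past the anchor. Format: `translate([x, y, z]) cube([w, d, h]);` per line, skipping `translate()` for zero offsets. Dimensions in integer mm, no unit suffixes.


translate([260, 341, 0]) cube([2667, 227, 2339]);


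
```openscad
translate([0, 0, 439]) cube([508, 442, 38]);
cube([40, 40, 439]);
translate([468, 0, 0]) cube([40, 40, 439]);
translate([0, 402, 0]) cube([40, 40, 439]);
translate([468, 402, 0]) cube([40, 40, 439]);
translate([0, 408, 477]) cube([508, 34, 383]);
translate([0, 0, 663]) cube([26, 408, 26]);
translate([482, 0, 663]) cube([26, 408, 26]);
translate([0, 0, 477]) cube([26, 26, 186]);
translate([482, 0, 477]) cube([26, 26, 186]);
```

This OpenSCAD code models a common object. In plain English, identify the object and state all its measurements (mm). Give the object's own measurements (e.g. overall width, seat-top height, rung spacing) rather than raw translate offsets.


A chair. The seat is a 508×442×38 mm slab with its top at z = 477 mm, on four 40×40 mm corner legs (flush with the seat edges, standing on z = 0). A flat backrest 34 mm thick, 383 mm tall, spans the full seat width and rises from the seat top along its +y edge, rear face flush with the rear of the seat. Two armrests of 26×26 mm section run along each side from the seat's front edge to the front of the backrest, top faces 212 mm above the seat top and outer faces flush with the seat's x-edges; a 26×26 mm post under the front of each armrest stands on the seat at the front corner.


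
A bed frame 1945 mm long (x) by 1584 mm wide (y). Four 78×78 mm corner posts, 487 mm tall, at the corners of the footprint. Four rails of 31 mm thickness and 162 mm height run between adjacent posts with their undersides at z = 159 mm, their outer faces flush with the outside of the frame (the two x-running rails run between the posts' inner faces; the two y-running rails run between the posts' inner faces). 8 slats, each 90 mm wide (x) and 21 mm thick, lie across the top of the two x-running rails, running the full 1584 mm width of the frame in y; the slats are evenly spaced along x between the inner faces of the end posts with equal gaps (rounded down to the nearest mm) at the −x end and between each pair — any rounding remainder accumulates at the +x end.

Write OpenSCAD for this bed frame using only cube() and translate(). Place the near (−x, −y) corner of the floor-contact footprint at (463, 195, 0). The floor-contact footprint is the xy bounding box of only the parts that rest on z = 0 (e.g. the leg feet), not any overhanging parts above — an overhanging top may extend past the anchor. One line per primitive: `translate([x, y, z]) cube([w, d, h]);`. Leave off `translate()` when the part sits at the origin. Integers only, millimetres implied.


translate([463, 195, 0]) cube([78, 78, 487]);
translate([463, 1701, 0]) cube([78, 78, 487]);
translate([2330, 195, 0]) cube([78, 78, 487]);
translate([2330, 1701, 0]) cube([78, 78, 487]);
translate([541, 195, 159]) cube([1789, 31, 162]);
translate([541, 1748, 159]) cube([1789, 31, 162]);
translate([463, 273, 159]) cube([31, 1428, 162]);
translate([2377, 273, 159]) cube([31, 1428, 162]);
translate([659, 195, 321]) cube([90, 1584, 21]);
translate([867, 195, 321]) cube([90, 1584, 21]);
translate([1075, 195, 321]) cube([90, 1584, 21]);
translate([1283, 195, 321]) cube([90, 1584, 21]);
translate([1491, 195, 321]) cube([90, 1584, 21]);
translate([1699, 195, 321]) cube([90, 1584, 21]);
translate([1907, 195, 321]) cube([90, 1584, 21]);
translate([2115, 195, 321]) cube([90, 1584, 21]);


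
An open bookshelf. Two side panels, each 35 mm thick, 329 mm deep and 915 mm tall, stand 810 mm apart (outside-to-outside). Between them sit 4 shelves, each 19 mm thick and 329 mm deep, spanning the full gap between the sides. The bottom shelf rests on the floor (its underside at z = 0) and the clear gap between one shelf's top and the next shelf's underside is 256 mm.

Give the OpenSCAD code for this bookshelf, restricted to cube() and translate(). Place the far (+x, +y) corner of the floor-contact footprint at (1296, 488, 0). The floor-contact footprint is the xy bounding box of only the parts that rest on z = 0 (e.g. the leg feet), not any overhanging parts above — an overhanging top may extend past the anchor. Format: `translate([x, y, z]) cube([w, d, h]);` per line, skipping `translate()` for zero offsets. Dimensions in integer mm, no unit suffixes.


translate([486, 159, 0]) cube([35, 329, 915]);
translate([1261, 159, 0]) cube([35, 329, 915]);
translate([521, 159, 0]) cube([740, 329, 19]);
translate([521, 159, 275]) cube([740, 329, 19]);
translate([521, 159, 550]) cube([740, 329, 19]);
translate([521, 159, 825]) cube([740, 329, 19]);


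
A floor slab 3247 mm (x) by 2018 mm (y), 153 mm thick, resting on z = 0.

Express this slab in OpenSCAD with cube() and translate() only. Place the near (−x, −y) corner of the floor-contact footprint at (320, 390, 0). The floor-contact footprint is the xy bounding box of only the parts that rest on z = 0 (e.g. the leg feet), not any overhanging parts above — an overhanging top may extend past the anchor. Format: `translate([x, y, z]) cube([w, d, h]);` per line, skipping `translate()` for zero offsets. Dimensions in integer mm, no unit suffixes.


translate([320, 390, 0]) cube([3247, 2018, 153]);


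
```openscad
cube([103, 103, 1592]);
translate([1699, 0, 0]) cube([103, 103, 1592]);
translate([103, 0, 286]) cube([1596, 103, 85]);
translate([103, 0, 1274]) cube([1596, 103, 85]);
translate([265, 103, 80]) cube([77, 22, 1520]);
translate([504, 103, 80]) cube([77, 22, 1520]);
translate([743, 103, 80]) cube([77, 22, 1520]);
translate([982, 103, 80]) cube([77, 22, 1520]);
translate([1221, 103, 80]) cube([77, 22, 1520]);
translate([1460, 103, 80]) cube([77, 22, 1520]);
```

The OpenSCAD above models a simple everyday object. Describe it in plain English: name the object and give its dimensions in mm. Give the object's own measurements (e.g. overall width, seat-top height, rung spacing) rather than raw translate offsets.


A fence section. Two 103×103 mm posts, 1592 mm tall, stand on the floor with a clear span of 1596 mm between their inner faces. Two horizontal rails of 103×85 mm section span the gap between the posts with their undersides at z = 286 mm and z = 1274 mm, flush with the posts' −y face. 6 pickets, each 77 mm wide, 22 mm thick and 1520 mm tall, are fixed to the +y face of the rails with their bottoms at z = 80 mm, spaced across the span with a 162 mm gap after the −x post and between neighbouring pickets and before the +x post.


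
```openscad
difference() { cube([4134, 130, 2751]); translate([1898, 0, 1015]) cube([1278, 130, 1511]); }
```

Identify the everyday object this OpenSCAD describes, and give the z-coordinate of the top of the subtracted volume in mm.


A wall with a window opening. The window head height is 2526 mm.

A wall with a rectangular opening subtracted — a window. Sill at z = 1015, opening 1511 mm tall, so the head is at 1015 + 1511 = 2526 mm.


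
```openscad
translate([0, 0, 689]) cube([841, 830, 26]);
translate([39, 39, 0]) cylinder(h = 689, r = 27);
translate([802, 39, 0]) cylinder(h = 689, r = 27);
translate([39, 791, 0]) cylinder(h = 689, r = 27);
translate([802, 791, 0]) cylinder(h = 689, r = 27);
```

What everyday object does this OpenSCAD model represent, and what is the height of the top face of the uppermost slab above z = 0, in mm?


A table. The table height is 715 mm.

A 841×830×26 slab sits at z = 689 on four Ø54 mm round legs — a table. The top surface is at 689 + 26 = 715 mm.


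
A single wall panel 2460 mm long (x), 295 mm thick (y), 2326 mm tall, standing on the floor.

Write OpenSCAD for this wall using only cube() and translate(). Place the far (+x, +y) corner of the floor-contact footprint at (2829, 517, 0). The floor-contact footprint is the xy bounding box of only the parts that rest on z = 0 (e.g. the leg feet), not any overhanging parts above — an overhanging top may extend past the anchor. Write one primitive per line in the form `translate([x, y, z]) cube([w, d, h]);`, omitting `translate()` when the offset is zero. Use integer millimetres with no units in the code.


translate([369, 222, 0]) cube([2460, 295, 2326]);


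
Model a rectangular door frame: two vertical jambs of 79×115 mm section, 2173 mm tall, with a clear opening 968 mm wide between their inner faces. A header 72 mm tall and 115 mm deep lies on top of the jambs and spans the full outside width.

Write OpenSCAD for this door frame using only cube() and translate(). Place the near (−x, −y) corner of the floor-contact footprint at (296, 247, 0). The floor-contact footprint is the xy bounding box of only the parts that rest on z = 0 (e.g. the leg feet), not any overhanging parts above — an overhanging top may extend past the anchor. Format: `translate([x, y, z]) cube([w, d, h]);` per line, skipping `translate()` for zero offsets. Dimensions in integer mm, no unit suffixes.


translate([296, 247, 0]) cube([79, 115, 2173]);
translate([1343, 247, 0]) cube([79, 115, 2173]);
translate([296, 247, 2173]) cube([1126, 115, 72]);


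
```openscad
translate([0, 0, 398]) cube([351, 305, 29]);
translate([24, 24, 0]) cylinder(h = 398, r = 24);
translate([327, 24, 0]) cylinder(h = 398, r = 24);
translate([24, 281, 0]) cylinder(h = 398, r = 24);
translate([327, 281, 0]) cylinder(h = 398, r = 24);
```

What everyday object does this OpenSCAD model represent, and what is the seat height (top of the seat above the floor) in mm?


A stool. The seat height is 427 mm.

A 351×305×29 slab at z = 398 on four corner cylinders — a stool. The seat top is 398 + 29 = 427 mm.


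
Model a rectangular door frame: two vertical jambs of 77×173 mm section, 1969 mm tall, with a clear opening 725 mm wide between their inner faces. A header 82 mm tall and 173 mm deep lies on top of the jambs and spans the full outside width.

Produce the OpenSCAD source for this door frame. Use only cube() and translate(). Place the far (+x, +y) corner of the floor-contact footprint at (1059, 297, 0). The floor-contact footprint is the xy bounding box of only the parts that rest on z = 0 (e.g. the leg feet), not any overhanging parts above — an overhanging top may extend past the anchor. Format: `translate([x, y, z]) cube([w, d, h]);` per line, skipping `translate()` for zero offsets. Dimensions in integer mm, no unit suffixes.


translate([180, 124, 0]) cube([77, 173, 1969]);
translate([982, 124, 0]) cube([77, 173, 1969]);
translate([180, 124, 1969]) cube([879, 173, 82]);


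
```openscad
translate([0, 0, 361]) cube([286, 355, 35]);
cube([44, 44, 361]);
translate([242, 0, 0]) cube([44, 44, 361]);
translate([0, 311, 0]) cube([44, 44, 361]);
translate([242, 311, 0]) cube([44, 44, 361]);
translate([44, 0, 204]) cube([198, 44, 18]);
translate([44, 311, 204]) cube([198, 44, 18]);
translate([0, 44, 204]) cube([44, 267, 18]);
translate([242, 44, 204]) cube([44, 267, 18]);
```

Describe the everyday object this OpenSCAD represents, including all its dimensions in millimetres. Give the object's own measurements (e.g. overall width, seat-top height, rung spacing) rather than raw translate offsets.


A four-legged stool. The seat is a 286×355×35 mm slab whose top surface is at z = 396 mm; four square legs, each 44×44 mm in cross-section, run from the floor (z = 0) to the underside of the seat, each flush with a corner of the seat. Four stretchers, 44 mm wide and 18 mm tall, connect adjacent legs with their undersides at z = 204 mm, each running between the inner faces of the legs it joins and aligned with the legs' outer faces on the other axis.


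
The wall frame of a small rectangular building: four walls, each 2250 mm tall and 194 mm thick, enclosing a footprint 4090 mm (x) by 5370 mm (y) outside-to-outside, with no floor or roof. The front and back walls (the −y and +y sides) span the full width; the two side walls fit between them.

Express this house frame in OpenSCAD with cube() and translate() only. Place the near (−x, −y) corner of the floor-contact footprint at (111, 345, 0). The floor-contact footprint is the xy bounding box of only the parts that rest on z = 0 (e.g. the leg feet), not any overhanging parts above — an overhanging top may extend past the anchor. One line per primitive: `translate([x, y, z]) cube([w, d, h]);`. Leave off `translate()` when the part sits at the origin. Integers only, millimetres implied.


translate([111, 345, 0]) cube([4090, 194, 2250]);
translate([111, 5521, 0]) cube([4090, 194, 2250]);
translate([111, 539, 0]) cube([194, 4982, 2250]);
translate([4007, 539, 0]) cube([194, 4982, 2250]);


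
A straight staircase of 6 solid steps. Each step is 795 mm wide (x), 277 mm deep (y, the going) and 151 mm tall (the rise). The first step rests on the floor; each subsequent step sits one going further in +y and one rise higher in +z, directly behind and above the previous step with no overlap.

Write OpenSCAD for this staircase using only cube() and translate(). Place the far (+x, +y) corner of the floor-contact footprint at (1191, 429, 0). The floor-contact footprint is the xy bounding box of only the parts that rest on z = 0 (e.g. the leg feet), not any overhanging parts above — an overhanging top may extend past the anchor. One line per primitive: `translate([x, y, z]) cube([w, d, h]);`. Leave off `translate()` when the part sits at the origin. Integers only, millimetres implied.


translate([396, 152, 0]) cube([795, 277, 151]);
translate([396, 429, 151]) cube([795, 277, 151]);
translate([396, 706, 302]) cube([795, 277, 151]);
translate([396, 983, 453]) cube([795, 277, 151]);
translate([396, 1260, 604]) cube([795, 277, 151]);
translate([396, 1537, 755]) cube([795, 277, 151]);


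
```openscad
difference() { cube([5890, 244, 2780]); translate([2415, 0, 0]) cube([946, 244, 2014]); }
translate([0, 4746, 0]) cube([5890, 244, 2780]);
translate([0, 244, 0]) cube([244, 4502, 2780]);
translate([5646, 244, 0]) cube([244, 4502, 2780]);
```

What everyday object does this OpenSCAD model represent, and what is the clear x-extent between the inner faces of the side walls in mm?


A single room. The interior width is 5402 mm.

Four walls enclosing a rectangle with a door in the front wall — a room. Outside width 5890 minus two 244 mm walls gives 5402 mm.


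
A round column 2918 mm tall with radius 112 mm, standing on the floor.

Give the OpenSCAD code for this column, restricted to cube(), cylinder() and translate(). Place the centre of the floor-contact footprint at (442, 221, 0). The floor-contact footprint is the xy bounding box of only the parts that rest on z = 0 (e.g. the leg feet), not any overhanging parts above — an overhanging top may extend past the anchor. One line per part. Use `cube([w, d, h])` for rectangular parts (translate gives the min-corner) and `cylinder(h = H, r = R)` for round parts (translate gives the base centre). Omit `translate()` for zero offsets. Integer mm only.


translate([442, 221, 0]) cylinder(h = 2918, r = 112);


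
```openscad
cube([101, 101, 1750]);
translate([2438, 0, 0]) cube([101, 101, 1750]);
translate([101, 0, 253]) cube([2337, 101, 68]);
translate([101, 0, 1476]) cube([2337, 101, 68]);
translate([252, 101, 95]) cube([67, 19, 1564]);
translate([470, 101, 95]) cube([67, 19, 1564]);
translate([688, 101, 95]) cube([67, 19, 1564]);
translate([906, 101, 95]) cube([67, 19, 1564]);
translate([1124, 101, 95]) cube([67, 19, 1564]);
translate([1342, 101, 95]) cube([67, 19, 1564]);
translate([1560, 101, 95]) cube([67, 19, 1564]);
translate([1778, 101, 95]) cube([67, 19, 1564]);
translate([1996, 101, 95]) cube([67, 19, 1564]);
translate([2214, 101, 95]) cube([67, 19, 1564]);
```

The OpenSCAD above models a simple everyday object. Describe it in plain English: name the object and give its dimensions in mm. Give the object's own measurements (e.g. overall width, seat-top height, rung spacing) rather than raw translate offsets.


A fence section. Two 101×101 mm posts, 1750 mm tall, stand on the floor with a clear span of 2337 mm between their inner faces. Two horizontal rails of 101×68 mm section span the gap between the posts with their undersides at z = 253 mm and z = 1476 mm, flush with the posts' −y face. 10 pickets, each 67 mm wide, 19 mm thick and 1564 mm tall, are fixed to the +y face of the rails with their bottoms at z = 95 mm, spaced across the span with a 151 mm gap after the −x post and between neighbouring pickets, with 157 mm left before the +x post.


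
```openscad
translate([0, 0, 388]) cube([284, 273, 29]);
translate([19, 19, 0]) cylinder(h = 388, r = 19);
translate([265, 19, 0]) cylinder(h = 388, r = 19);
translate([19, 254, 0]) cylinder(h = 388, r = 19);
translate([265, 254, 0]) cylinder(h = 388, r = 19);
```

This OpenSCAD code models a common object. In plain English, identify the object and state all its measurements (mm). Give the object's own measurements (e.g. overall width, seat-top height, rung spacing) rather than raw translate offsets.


A simple wooden stool: a rectangular seat 284 mm (x) by 273 mm (y), 29 mm thick, top face at z = 417 mm, on four round legs, each 38 mm in diameter. The legs rest on z = 0, each leg's axis is inset half a diameter from the nearest pair of seat edges (so the leg's bounding box is flush with the corner).


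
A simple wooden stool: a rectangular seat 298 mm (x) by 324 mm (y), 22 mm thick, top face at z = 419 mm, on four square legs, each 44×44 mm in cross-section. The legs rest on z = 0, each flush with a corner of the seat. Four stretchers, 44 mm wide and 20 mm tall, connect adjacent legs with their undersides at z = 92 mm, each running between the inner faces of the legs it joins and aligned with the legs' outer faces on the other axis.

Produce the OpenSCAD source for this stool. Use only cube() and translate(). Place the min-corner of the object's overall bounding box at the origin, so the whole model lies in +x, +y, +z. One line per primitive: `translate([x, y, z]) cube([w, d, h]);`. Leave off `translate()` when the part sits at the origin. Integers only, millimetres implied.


// leg_h = 419 - 22 = 397
// stretcher span = 298 - 2*44 = 210
translate([0, 0, 397]) cube([298, 324, 22]);
cube([44, 44, 397]);
translate([254, 0, 0]) cube([44, 44, 397]);
translate([0, 280, 0]) cube([44, 44, 397]);
translate([254, 280, 0]) cube([44, 44, 397]);
translate([44, 0, 92]) cube([210, 44, 20]);
translate([44, 280, 92]) cube([210, 44, 20]);
translate([0, 44, 92]) cube([44, 236, 20]);
translate([254, 44, 92]) cube([44, 236, 20]);


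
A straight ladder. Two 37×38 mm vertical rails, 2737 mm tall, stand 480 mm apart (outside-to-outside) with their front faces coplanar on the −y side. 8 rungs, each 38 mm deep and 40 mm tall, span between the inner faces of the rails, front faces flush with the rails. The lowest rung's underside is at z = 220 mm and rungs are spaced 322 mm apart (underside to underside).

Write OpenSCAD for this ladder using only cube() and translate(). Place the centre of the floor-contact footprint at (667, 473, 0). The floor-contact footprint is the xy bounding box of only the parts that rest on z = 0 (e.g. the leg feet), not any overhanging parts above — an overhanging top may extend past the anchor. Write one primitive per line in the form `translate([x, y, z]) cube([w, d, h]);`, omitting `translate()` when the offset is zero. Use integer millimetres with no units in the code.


translate([427, 454, 0]) cube([37, 38, 2737]);
translate([870, 454, 0]) cube([37, 38, 2737]);
translate([464, 454, 220]) cube([406, 38, 40]);
translate([464, 454, 542]) cube([406, 38, 40]);
translate([464, 454, 864]) cube([406, 38, 40]);
translate([464, 454, 1186]) cube([406, 38, 40]);
translate([464, 454, 1508]) cube([406, 38, 40]);
translate([464, 454, 1830]) cube([406, 38, 40]);
translate([464, 454, 2152]) cube([406, 38, 40]);
translate([464, 454, 2474]) cube([406, 38, 40]);


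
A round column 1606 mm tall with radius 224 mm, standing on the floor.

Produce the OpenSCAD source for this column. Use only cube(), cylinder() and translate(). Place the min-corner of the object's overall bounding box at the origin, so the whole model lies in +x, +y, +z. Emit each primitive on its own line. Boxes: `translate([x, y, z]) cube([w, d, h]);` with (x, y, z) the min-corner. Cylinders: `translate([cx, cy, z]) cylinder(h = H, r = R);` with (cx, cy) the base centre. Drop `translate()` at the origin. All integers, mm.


translate([224, 224, 0]) cylinder(h = 1606, r = 224);


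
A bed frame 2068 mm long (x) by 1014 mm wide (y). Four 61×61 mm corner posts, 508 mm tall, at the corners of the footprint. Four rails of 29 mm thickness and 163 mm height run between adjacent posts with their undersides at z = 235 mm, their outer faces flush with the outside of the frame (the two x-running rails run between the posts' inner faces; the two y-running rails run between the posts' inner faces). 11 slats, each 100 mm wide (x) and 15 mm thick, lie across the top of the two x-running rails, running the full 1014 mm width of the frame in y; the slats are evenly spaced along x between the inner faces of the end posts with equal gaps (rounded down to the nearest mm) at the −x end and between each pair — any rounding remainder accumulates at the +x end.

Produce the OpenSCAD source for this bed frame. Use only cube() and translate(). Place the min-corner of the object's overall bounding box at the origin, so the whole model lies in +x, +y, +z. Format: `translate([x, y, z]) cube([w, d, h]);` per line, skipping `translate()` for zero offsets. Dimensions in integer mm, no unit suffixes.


cube([61, 61, 508]);
translate([0, 953, 0]) cube([61, 61, 508]);
translate([2007, 0, 0]) cube([61, 61, 508]);
translate([2007, 953, 0]) cube([61, 61, 508]);
translate([61, 0, 235]) cube([1946, 29, 163]);
translate([61, 985, 235]) cube([1946, 29, 163]);
translate([0, 61, 235]) cube([29, 892, 163]);
translate([2039, 61, 235]) cube([29, 892, 163]);
translate([131, 0, 398]) cube([100, 1014, 15]);
translate([301, 0, 398]) cube([100, 1014, 15]);
translate([471, 0, 398]) cube([100, 1014, 15]);
translate([641, 0, 398]) cube([100, 1014, 15]);
translate([811, 0, 398]) cube([100, 1014, 15]);
translate([981, 0, 398]) cube([100, 1014, 15]);
translate([1151, 0, 398]) cube([100, 1014, 15]);
translate([1321, 0, 398]) cube([100, 1014, 15]);
translate([1491, 0, 398]) cube([100, 1014, 15]);
translate([1661, 0, 398]) cube([100, 1014, 15]);
translate([1831, 0, 398]) cube([100, 1014, 15]);


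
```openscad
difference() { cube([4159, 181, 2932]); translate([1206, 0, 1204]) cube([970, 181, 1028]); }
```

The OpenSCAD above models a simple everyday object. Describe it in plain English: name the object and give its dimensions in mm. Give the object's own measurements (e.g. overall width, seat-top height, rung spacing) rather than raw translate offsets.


A wall 4159 mm long (x), 181 mm thick (y), 2932 mm tall, with a rectangular window opening cut through it. The opening is 970 mm wide and 1028 mm tall; its sill is at z = 1204 mm and its near (−x) edge is 1206 mm from the wall's −x end. The opening passes through the full wall thickness.


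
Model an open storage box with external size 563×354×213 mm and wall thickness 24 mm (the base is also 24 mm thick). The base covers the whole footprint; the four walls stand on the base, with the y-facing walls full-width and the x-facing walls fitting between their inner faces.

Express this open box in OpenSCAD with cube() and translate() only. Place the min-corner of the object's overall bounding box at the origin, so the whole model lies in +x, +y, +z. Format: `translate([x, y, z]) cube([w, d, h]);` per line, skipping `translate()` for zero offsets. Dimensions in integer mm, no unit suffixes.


cube([563, 354, 24]);
translate([0, 0, 24]) cube([563, 24, 189]);
translate([0, 330, 24]) cube([563, 24, 189]);
translate([0, 24, 24]) cube([24, 306, 189]);
translate([539, 24, 24]) cube([24, 306, 189]);


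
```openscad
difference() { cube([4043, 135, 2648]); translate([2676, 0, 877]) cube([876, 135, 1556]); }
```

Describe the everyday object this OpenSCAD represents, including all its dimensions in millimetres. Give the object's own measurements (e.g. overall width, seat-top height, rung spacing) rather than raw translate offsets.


A wall 4043 mm long (x), 135 mm thick (y), 2648 mm tall, with a rectangular window opening cut through it. The opening is 876 mm wide and 1556 mm tall; its sill is at z = 877 mm and its near (−x) edge is 2676 mm from the wall's −x end. The opening passes through the full wall thickness.


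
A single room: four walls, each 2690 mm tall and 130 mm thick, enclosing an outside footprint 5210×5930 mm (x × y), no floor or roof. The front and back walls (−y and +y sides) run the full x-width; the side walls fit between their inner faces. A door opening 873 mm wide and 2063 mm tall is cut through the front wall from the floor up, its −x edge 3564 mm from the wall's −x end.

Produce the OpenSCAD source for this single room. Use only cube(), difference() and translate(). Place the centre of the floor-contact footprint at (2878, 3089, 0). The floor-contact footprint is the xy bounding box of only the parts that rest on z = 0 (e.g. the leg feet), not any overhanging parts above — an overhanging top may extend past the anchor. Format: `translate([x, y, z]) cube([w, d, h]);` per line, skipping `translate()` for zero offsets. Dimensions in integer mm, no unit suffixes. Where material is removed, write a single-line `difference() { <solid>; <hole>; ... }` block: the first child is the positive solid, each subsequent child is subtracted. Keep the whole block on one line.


difference() { translate([273, 124, 0]) cube([5210, 130, 2690]); translate([3837, 124, 0]) cube([873, 130, 2063]); }
translate([273, 5924, 0]) cube([5210, 130, 2690]);
translate([273, 254, 0]) cube([130, 5670, 2690]);
translate([5353, 254, 0]) cube([130, 5670, 2690]);


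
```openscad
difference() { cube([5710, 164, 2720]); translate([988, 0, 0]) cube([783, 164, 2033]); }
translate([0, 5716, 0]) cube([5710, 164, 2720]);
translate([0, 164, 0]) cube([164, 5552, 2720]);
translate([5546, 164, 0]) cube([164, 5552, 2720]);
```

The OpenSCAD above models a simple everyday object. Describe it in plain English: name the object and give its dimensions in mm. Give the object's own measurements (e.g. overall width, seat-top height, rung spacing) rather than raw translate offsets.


A single room: four walls, each 2720 mm tall and 164 mm thick, enclosing an outside footprint 5710×5880 mm (x × y), no floor or roof. The front and back walls (−y and +y sides) run the full x-width; the side walls fit between their inner faces. A door opening 783 mm wide and 2033 mm tall is cut through the front wall from the floor up, its −x edge 988 mm from the wall's −x end.


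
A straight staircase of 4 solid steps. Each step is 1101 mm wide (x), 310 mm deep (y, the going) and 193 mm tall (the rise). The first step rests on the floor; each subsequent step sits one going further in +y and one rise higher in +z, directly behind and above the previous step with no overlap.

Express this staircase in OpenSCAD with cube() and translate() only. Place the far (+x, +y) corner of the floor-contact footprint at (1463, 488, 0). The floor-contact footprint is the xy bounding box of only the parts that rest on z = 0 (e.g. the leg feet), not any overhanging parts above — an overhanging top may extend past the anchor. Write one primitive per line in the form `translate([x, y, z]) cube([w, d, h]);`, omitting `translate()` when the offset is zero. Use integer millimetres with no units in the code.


translate([362, 178, 0]) cube([1101, 310, 193]);
translate([362, 488, 193]) cube([1101, 310, 193]);
translate([362, 798, 386]) cube([1101, 310, 193]);
translate([362, 1108, 579]) cube([1101, 310, 193]);


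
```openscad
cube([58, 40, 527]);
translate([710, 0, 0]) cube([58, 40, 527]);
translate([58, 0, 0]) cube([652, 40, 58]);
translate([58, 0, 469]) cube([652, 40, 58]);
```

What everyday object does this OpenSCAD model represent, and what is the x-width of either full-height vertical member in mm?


A picture frame. The border width is 58 mm.

Four thin pieces enclosing a rectangular opening — a picture frame. The two full-height stiles are 527 mm tall; the top rail sits at z = 469 and is 58 mm tall, so the border above the opening is 527 − 469 = 58 mm, matching the stile x-width.


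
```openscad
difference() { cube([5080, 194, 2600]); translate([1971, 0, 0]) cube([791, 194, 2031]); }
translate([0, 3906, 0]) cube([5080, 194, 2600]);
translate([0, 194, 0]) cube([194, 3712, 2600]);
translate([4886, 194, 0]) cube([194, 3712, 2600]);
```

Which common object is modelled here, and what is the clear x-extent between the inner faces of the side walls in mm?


A single room. The interior width is 4692 mm.

Four walls enclosing a rectangle with a door in the front wall — a room. Outside width 5080 minus two 194 mm walls gives 4692 mm.


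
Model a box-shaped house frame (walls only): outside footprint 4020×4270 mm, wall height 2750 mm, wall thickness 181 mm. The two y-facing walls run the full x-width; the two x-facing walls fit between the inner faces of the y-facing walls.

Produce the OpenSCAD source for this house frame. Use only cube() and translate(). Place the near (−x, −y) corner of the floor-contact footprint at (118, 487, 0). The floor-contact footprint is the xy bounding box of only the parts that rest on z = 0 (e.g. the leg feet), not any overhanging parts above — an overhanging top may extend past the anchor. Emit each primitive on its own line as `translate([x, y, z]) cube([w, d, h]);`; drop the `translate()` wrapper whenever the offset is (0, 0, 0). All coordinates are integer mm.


translate([118, 487, 0]) cube([4020, 181, 2750]);
translate([118, 4576, 0]) cube([4020, 181, 2750]);
translate([118, 668, 0]) cube([181, 3908, 2750]);
translate([3957, 668, 0]) cube([181, 3908, 2750]);


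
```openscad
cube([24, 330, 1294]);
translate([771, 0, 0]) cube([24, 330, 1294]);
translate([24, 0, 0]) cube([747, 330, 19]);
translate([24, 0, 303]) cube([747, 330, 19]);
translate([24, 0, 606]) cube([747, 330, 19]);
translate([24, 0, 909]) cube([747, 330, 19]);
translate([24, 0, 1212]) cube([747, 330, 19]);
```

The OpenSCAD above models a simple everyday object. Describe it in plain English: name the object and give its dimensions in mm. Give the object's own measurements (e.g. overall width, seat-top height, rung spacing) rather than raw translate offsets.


An open bookshelf. Two side panels, each 24 mm thick, 330 mm deep and 1294 mm tall, stand 795 mm apart (outside-to-outside). Between them sit 5 shelves, each 19 mm thick and 330 mm deep, spanning the full gap between the sides. The bottom shelf rests on the floor (its underside at z = 0) and the clear gap between one shelf's top and the next shelf's underside is 284 mm.


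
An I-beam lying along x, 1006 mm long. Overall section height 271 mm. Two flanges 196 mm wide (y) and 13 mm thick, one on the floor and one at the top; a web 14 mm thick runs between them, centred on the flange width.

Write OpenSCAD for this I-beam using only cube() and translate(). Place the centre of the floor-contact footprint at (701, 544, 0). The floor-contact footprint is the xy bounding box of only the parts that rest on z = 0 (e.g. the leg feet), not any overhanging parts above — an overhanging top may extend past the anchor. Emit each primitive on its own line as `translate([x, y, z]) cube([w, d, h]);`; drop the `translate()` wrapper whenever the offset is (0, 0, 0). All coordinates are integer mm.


translate([198, 446, 0]) cube([1006, 196, 13]);
translate([198, 537, 13]) cube([1006, 14, 245]);
translate([198, 446, 258]) cube([1006, 196, 13]);


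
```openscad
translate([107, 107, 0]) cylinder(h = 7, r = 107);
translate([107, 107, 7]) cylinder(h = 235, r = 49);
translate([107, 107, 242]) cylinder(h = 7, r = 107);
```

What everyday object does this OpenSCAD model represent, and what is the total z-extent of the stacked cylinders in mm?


A spool. The overall height is 249 mm.

Three coaxial cylinders, large–small–large — a spool. Two 7 mm flanges and a 235 mm core give 7 + 235 + 7 = 249 mm.


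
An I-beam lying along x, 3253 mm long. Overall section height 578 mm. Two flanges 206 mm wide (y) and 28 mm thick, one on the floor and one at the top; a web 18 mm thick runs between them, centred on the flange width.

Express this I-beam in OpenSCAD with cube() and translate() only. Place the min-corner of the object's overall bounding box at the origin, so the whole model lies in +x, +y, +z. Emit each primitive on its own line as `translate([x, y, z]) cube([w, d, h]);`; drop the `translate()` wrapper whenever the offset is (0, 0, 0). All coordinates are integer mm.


cube([3253, 206, 28]);
translate([0, 94, 28]) cube([3253, 18, 522]);
translate([0, 0, 550]) cube([3253, 206, 28]);


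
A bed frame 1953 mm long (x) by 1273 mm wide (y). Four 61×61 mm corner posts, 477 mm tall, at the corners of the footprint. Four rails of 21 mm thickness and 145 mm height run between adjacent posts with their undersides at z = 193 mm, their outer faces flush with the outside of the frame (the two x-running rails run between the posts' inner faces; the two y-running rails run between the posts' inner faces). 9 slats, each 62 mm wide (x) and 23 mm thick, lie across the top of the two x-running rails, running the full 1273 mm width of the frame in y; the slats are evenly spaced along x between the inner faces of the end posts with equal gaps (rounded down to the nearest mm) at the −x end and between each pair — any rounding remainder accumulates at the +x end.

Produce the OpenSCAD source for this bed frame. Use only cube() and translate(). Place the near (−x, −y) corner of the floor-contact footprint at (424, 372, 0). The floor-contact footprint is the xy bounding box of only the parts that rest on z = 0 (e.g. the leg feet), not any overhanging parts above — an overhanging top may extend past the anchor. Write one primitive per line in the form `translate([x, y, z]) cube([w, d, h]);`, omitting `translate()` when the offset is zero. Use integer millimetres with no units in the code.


translate([424, 372, 0]) cube([61, 61, 477]);
translate([424, 1584, 0]) cube([61, 61, 477]);
translate([2316, 372, 0]) cube([61, 61, 477]);
translate([2316, 1584, 0]) cube([61, 61, 477]);
translate([485, 372, 193]) cube([1831, 21, 145]);
translate([485, 1624, 193]) cube([1831, 21, 145]);
translate([424, 433, 193]) cube([21, 1151, 145]);
translate([2356, 433, 193]) cube([21, 1151, 145]);
translate([612, 372, 338]) cube([62, 1273, 23]);
translate([801, 372, 338]) cube([62, 1273, 23]);
translate([990, 372, 338]) cube([62, 1273, 23]);
translate([1179, 372, 338]) cube([62, 1273, 23]);
translate([1368, 372, 338]) cube([62, 1273, 23]);
translate([1557, 372, 338]) cube([62, 1273, 23]);
translate([1746, 372, 338]) cube([62, 1273, 23]);
translate([1935, 372, 338]) cube([62, 1273, 23]);
translate([2124, 372, 338]) cube([62, 1273, 23]);
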